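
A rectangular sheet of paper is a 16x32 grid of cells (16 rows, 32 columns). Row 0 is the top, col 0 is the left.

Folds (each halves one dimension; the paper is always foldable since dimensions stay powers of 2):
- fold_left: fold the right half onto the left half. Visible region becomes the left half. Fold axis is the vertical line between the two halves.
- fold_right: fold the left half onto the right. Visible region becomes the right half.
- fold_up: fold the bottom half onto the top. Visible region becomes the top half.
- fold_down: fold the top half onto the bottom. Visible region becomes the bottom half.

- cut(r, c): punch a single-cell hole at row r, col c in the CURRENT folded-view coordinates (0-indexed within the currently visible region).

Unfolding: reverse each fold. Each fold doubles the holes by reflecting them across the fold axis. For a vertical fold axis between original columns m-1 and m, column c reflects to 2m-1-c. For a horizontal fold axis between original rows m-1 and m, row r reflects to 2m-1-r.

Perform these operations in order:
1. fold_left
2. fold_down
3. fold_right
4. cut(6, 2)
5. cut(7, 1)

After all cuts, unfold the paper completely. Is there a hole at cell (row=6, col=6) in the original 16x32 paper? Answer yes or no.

Answer: no

Derivation:
Op 1 fold_left: fold axis v@16; visible region now rows[0,16) x cols[0,16) = 16x16
Op 2 fold_down: fold axis h@8; visible region now rows[8,16) x cols[0,16) = 8x16
Op 3 fold_right: fold axis v@8; visible region now rows[8,16) x cols[8,16) = 8x8
Op 4 cut(6, 2): punch at orig (14,10); cuts so far [(14, 10)]; region rows[8,16) x cols[8,16) = 8x8
Op 5 cut(7, 1): punch at orig (15,9); cuts so far [(14, 10), (15, 9)]; region rows[8,16) x cols[8,16) = 8x8
Unfold 1 (reflect across v@8): 4 holes -> [(14, 5), (14, 10), (15, 6), (15, 9)]
Unfold 2 (reflect across h@8): 8 holes -> [(0, 6), (0, 9), (1, 5), (1, 10), (14, 5), (14, 10), (15, 6), (15, 9)]
Unfold 3 (reflect across v@16): 16 holes -> [(0, 6), (0, 9), (0, 22), (0, 25), (1, 5), (1, 10), (1, 21), (1, 26), (14, 5), (14, 10), (14, 21), (14, 26), (15, 6), (15, 9), (15, 22), (15, 25)]
Holes: [(0, 6), (0, 9), (0, 22), (0, 25), (1, 5), (1, 10), (1, 21), (1, 26), (14, 5), (14, 10), (14, 21), (14, 26), (15, 6), (15, 9), (15, 22), (15, 25)]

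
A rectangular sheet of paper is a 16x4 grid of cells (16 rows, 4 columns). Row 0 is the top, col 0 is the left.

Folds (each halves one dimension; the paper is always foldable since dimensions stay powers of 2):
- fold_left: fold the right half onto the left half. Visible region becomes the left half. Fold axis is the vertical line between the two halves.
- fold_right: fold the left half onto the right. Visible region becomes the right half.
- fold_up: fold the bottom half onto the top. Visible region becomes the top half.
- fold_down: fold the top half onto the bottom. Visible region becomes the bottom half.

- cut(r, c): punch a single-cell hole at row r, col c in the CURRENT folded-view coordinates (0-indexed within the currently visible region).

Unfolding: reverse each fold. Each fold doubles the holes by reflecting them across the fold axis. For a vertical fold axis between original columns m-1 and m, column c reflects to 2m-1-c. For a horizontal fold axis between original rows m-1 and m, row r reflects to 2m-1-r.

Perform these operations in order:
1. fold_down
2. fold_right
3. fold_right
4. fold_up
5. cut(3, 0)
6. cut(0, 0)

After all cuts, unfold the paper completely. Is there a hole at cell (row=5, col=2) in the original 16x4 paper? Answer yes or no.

Answer: no

Derivation:
Op 1 fold_down: fold axis h@8; visible region now rows[8,16) x cols[0,4) = 8x4
Op 2 fold_right: fold axis v@2; visible region now rows[8,16) x cols[2,4) = 8x2
Op 3 fold_right: fold axis v@3; visible region now rows[8,16) x cols[3,4) = 8x1
Op 4 fold_up: fold axis h@12; visible region now rows[8,12) x cols[3,4) = 4x1
Op 5 cut(3, 0): punch at orig (11,3); cuts so far [(11, 3)]; region rows[8,12) x cols[3,4) = 4x1
Op 6 cut(0, 0): punch at orig (8,3); cuts so far [(8, 3), (11, 3)]; region rows[8,12) x cols[3,4) = 4x1
Unfold 1 (reflect across h@12): 4 holes -> [(8, 3), (11, 3), (12, 3), (15, 3)]
Unfold 2 (reflect across v@3): 8 holes -> [(8, 2), (8, 3), (11, 2), (11, 3), (12, 2), (12, 3), (15, 2), (15, 3)]
Unfold 3 (reflect across v@2): 16 holes -> [(8, 0), (8, 1), (8, 2), (8, 3), (11, 0), (11, 1), (11, 2), (11, 3), (12, 0), (12, 1), (12, 2), (12, 3), (15, 0), (15, 1), (15, 2), (15, 3)]
Unfold 4 (reflect across h@8): 32 holes -> [(0, 0), (0, 1), (0, 2), (0, 3), (3, 0), (3, 1), (3, 2), (3, 3), (4, 0), (4, 1), (4, 2), (4, 3), (7, 0), (7, 1), (7, 2), (7, 3), (8, 0), (8, 1), (8, 2), (8, 3), (11, 0), (11, 1), (11, 2), (11, 3), (12, 0), (12, 1), (12, 2), (12, 3), (15, 0), (15, 1), (15, 2), (15, 3)]
Holes: [(0, 0), (0, 1), (0, 2), (0, 3), (3, 0), (3, 1), (3, 2), (3, 3), (4, 0), (4, 1), (4, 2), (4, 3), (7, 0), (7, 1), (7, 2), (7, 3), (8, 0), (8, 1), (8, 2), (8, 3), (11, 0), (11, 1), (11, 2), (11, 3), (12, 0), (12, 1), (12, 2), (12, 3), (15, 0), (15, 1), (15, 2), (15, 3)]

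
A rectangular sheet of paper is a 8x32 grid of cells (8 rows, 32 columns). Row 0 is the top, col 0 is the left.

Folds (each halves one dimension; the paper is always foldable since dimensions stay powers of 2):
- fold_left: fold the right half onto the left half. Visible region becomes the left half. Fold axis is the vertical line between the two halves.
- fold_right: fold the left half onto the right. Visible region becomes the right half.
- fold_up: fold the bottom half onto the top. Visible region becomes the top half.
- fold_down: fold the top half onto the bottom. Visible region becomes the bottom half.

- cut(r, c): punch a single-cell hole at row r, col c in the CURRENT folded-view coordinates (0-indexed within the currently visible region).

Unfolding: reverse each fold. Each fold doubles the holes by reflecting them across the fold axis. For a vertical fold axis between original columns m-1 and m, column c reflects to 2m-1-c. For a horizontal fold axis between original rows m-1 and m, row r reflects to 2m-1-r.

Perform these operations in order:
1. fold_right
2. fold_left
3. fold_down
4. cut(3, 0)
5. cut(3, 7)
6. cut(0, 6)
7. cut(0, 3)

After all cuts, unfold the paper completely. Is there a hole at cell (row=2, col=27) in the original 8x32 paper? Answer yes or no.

Op 1 fold_right: fold axis v@16; visible region now rows[0,8) x cols[16,32) = 8x16
Op 2 fold_left: fold axis v@24; visible region now rows[0,8) x cols[16,24) = 8x8
Op 3 fold_down: fold axis h@4; visible region now rows[4,8) x cols[16,24) = 4x8
Op 4 cut(3, 0): punch at orig (7,16); cuts so far [(7, 16)]; region rows[4,8) x cols[16,24) = 4x8
Op 5 cut(3, 7): punch at orig (7,23); cuts so far [(7, 16), (7, 23)]; region rows[4,8) x cols[16,24) = 4x8
Op 6 cut(0, 6): punch at orig (4,22); cuts so far [(4, 22), (7, 16), (7, 23)]; region rows[4,8) x cols[16,24) = 4x8
Op 7 cut(0, 3): punch at orig (4,19); cuts so far [(4, 19), (4, 22), (7, 16), (7, 23)]; region rows[4,8) x cols[16,24) = 4x8
Unfold 1 (reflect across h@4): 8 holes -> [(0, 16), (0, 23), (3, 19), (3, 22), (4, 19), (4, 22), (7, 16), (7, 23)]
Unfold 2 (reflect across v@24): 16 holes -> [(0, 16), (0, 23), (0, 24), (0, 31), (3, 19), (3, 22), (3, 25), (3, 28), (4, 19), (4, 22), (4, 25), (4, 28), (7, 16), (7, 23), (7, 24), (7, 31)]
Unfold 3 (reflect across v@16): 32 holes -> [(0, 0), (0, 7), (0, 8), (0, 15), (0, 16), (0, 23), (0, 24), (0, 31), (3, 3), (3, 6), (3, 9), (3, 12), (3, 19), (3, 22), (3, 25), (3, 28), (4, 3), (4, 6), (4, 9), (4, 12), (4, 19), (4, 22), (4, 25), (4, 28), (7, 0), (7, 7), (7, 8), (7, 15), (7, 16), (7, 23), (7, 24), (7, 31)]
Holes: [(0, 0), (0, 7), (0, 8), (0, 15), (0, 16), (0, 23), (0, 24), (0, 31), (3, 3), (3, 6), (3, 9), (3, 12), (3, 19), (3, 22), (3, 25), (3, 28), (4, 3), (4, 6), (4, 9), (4, 12), (4, 19), (4, 22), (4, 25), (4, 28), (7, 0), (7, 7), (7, 8), (7, 15), (7, 16), (7, 23), (7, 24), (7, 31)]

Answer: no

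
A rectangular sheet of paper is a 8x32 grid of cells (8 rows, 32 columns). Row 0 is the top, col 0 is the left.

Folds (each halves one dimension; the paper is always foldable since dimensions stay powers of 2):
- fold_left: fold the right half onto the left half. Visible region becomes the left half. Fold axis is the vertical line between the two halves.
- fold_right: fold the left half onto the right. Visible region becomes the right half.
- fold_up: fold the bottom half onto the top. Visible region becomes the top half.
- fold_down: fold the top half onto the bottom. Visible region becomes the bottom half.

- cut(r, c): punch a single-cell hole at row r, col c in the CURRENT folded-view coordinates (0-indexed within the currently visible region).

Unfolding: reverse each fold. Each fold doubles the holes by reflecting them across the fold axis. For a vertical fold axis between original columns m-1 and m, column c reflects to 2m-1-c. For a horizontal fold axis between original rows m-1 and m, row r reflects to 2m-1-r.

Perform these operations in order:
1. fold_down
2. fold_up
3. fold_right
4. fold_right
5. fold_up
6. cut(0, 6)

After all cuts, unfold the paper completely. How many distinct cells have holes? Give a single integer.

Op 1 fold_down: fold axis h@4; visible region now rows[4,8) x cols[0,32) = 4x32
Op 2 fold_up: fold axis h@6; visible region now rows[4,6) x cols[0,32) = 2x32
Op 3 fold_right: fold axis v@16; visible region now rows[4,6) x cols[16,32) = 2x16
Op 4 fold_right: fold axis v@24; visible region now rows[4,6) x cols[24,32) = 2x8
Op 5 fold_up: fold axis h@5; visible region now rows[4,5) x cols[24,32) = 1x8
Op 6 cut(0, 6): punch at orig (4,30); cuts so far [(4, 30)]; region rows[4,5) x cols[24,32) = 1x8
Unfold 1 (reflect across h@5): 2 holes -> [(4, 30), (5, 30)]
Unfold 2 (reflect across v@24): 4 holes -> [(4, 17), (4, 30), (5, 17), (5, 30)]
Unfold 3 (reflect across v@16): 8 holes -> [(4, 1), (4, 14), (4, 17), (4, 30), (5, 1), (5, 14), (5, 17), (5, 30)]
Unfold 4 (reflect across h@6): 16 holes -> [(4, 1), (4, 14), (4, 17), (4, 30), (5, 1), (5, 14), (5, 17), (5, 30), (6, 1), (6, 14), (6, 17), (6, 30), (7, 1), (7, 14), (7, 17), (7, 30)]
Unfold 5 (reflect across h@4): 32 holes -> [(0, 1), (0, 14), (0, 17), (0, 30), (1, 1), (1, 14), (1, 17), (1, 30), (2, 1), (2, 14), (2, 17), (2, 30), (3, 1), (3, 14), (3, 17), (3, 30), (4, 1), (4, 14), (4, 17), (4, 30), (5, 1), (5, 14), (5, 17), (5, 30), (6, 1), (6, 14), (6, 17), (6, 30), (7, 1), (7, 14), (7, 17), (7, 30)]

Answer: 32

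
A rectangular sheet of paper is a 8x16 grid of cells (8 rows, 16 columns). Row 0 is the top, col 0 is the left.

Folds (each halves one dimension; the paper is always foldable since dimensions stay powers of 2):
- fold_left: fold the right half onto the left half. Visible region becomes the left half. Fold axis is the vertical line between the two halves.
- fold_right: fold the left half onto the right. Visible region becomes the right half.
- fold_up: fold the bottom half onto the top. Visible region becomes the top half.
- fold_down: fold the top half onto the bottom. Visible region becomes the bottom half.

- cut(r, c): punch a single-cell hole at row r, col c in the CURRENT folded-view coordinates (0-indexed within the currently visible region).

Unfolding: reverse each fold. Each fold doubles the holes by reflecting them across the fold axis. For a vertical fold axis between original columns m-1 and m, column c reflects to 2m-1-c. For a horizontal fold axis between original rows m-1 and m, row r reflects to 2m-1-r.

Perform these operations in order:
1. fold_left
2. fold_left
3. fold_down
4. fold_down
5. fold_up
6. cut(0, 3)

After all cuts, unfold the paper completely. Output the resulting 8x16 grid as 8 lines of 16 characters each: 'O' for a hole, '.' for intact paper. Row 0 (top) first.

Op 1 fold_left: fold axis v@8; visible region now rows[0,8) x cols[0,8) = 8x8
Op 2 fold_left: fold axis v@4; visible region now rows[0,8) x cols[0,4) = 8x4
Op 3 fold_down: fold axis h@4; visible region now rows[4,8) x cols[0,4) = 4x4
Op 4 fold_down: fold axis h@6; visible region now rows[6,8) x cols[0,4) = 2x4
Op 5 fold_up: fold axis h@7; visible region now rows[6,7) x cols[0,4) = 1x4
Op 6 cut(0, 3): punch at orig (6,3); cuts so far [(6, 3)]; region rows[6,7) x cols[0,4) = 1x4
Unfold 1 (reflect across h@7): 2 holes -> [(6, 3), (7, 3)]
Unfold 2 (reflect across h@6): 4 holes -> [(4, 3), (5, 3), (6, 3), (7, 3)]
Unfold 3 (reflect across h@4): 8 holes -> [(0, 3), (1, 3), (2, 3), (3, 3), (4, 3), (5, 3), (6, 3), (7, 3)]
Unfold 4 (reflect across v@4): 16 holes -> [(0, 3), (0, 4), (1, 3), (1, 4), (2, 3), (2, 4), (3, 3), (3, 4), (4, 3), (4, 4), (5, 3), (5, 4), (6, 3), (6, 4), (7, 3), (7, 4)]
Unfold 5 (reflect across v@8): 32 holes -> [(0, 3), (0, 4), (0, 11), (0, 12), (1, 3), (1, 4), (1, 11), (1, 12), (2, 3), (2, 4), (2, 11), (2, 12), (3, 3), (3, 4), (3, 11), (3, 12), (4, 3), (4, 4), (4, 11), (4, 12), (5, 3), (5, 4), (5, 11), (5, 12), (6, 3), (6, 4), (6, 11), (6, 12), (7, 3), (7, 4), (7, 11), (7, 12)]

Answer: ...OO......OO...
...OO......OO...
...OO......OO...
...OO......OO...
...OO......OO...
...OO......OO...
...OO......OO...
...OO......OO...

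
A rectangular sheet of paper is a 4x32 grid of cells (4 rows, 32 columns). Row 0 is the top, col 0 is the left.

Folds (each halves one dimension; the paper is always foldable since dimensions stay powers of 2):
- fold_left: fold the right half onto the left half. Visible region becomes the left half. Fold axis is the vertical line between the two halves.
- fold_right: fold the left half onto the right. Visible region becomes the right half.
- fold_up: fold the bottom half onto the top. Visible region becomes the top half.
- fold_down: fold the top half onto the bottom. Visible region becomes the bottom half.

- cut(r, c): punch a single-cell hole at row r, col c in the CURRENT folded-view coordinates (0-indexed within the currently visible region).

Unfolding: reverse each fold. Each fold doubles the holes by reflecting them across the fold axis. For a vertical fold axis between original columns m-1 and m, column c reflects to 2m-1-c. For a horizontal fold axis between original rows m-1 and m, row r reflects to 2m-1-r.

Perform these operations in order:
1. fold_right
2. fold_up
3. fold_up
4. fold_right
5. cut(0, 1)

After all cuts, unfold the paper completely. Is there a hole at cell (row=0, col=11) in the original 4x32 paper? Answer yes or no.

Op 1 fold_right: fold axis v@16; visible region now rows[0,4) x cols[16,32) = 4x16
Op 2 fold_up: fold axis h@2; visible region now rows[0,2) x cols[16,32) = 2x16
Op 3 fold_up: fold axis h@1; visible region now rows[0,1) x cols[16,32) = 1x16
Op 4 fold_right: fold axis v@24; visible region now rows[0,1) x cols[24,32) = 1x8
Op 5 cut(0, 1): punch at orig (0,25); cuts so far [(0, 25)]; region rows[0,1) x cols[24,32) = 1x8
Unfold 1 (reflect across v@24): 2 holes -> [(0, 22), (0, 25)]
Unfold 2 (reflect across h@1): 4 holes -> [(0, 22), (0, 25), (1, 22), (1, 25)]
Unfold 3 (reflect across h@2): 8 holes -> [(0, 22), (0, 25), (1, 22), (1, 25), (2, 22), (2, 25), (3, 22), (3, 25)]
Unfold 4 (reflect across v@16): 16 holes -> [(0, 6), (0, 9), (0, 22), (0, 25), (1, 6), (1, 9), (1, 22), (1, 25), (2, 6), (2, 9), (2, 22), (2, 25), (3, 6), (3, 9), (3, 22), (3, 25)]
Holes: [(0, 6), (0, 9), (0, 22), (0, 25), (1, 6), (1, 9), (1, 22), (1, 25), (2, 6), (2, 9), (2, 22), (2, 25), (3, 6), (3, 9), (3, 22), (3, 25)]

Answer: no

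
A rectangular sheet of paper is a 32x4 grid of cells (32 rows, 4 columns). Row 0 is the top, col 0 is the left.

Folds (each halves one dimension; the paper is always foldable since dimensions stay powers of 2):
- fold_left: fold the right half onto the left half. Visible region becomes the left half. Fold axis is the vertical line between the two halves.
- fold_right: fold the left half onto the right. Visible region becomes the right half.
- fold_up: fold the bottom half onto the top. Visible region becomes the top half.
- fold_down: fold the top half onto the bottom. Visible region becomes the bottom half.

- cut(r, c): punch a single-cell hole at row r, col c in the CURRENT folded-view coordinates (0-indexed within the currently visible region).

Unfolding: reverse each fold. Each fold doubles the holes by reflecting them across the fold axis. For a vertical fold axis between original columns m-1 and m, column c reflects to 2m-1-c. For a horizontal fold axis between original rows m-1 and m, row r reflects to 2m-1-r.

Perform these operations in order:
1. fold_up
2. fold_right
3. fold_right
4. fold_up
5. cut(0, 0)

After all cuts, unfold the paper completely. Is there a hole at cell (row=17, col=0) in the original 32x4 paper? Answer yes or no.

Op 1 fold_up: fold axis h@16; visible region now rows[0,16) x cols[0,4) = 16x4
Op 2 fold_right: fold axis v@2; visible region now rows[0,16) x cols[2,4) = 16x2
Op 3 fold_right: fold axis v@3; visible region now rows[0,16) x cols[3,4) = 16x1
Op 4 fold_up: fold axis h@8; visible region now rows[0,8) x cols[3,4) = 8x1
Op 5 cut(0, 0): punch at orig (0,3); cuts so far [(0, 3)]; region rows[0,8) x cols[3,4) = 8x1
Unfold 1 (reflect across h@8): 2 holes -> [(0, 3), (15, 3)]
Unfold 2 (reflect across v@3): 4 holes -> [(0, 2), (0, 3), (15, 2), (15, 3)]
Unfold 3 (reflect across v@2): 8 holes -> [(0, 0), (0, 1), (0, 2), (0, 3), (15, 0), (15, 1), (15, 2), (15, 3)]
Unfold 4 (reflect across h@16): 16 holes -> [(0, 0), (0, 1), (0, 2), (0, 3), (15, 0), (15, 1), (15, 2), (15, 3), (16, 0), (16, 1), (16, 2), (16, 3), (31, 0), (31, 1), (31, 2), (31, 3)]
Holes: [(0, 0), (0, 1), (0, 2), (0, 3), (15, 0), (15, 1), (15, 2), (15, 3), (16, 0), (16, 1), (16, 2), (16, 3), (31, 0), (31, 1), (31, 2), (31, 3)]

Answer: no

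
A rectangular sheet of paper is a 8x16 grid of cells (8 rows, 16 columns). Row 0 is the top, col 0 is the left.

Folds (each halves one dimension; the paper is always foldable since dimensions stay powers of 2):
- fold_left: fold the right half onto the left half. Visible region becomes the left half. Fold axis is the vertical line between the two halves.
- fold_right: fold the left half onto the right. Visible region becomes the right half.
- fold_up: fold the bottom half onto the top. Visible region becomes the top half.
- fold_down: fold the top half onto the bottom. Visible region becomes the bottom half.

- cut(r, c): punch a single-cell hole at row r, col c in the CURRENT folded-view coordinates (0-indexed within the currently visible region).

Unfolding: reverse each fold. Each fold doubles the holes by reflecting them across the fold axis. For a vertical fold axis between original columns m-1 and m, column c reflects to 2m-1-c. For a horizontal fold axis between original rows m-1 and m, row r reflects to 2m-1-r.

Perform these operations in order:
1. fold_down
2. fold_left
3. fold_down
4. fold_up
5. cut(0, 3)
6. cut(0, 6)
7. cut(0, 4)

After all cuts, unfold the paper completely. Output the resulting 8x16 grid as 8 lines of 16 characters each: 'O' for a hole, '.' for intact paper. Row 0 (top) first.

Op 1 fold_down: fold axis h@4; visible region now rows[4,8) x cols[0,16) = 4x16
Op 2 fold_left: fold axis v@8; visible region now rows[4,8) x cols[0,8) = 4x8
Op 3 fold_down: fold axis h@6; visible region now rows[6,8) x cols[0,8) = 2x8
Op 4 fold_up: fold axis h@7; visible region now rows[6,7) x cols[0,8) = 1x8
Op 5 cut(0, 3): punch at orig (6,3); cuts so far [(6, 3)]; region rows[6,7) x cols[0,8) = 1x8
Op 6 cut(0, 6): punch at orig (6,6); cuts so far [(6, 3), (6, 6)]; region rows[6,7) x cols[0,8) = 1x8
Op 7 cut(0, 4): punch at orig (6,4); cuts so far [(6, 3), (6, 4), (6, 6)]; region rows[6,7) x cols[0,8) = 1x8
Unfold 1 (reflect across h@7): 6 holes -> [(6, 3), (6, 4), (6, 6), (7, 3), (7, 4), (7, 6)]
Unfold 2 (reflect across h@6): 12 holes -> [(4, 3), (4, 4), (4, 6), (5, 3), (5, 4), (5, 6), (6, 3), (6, 4), (6, 6), (7, 3), (7, 4), (7, 6)]
Unfold 3 (reflect across v@8): 24 holes -> [(4, 3), (4, 4), (4, 6), (4, 9), (4, 11), (4, 12), (5, 3), (5, 4), (5, 6), (5, 9), (5, 11), (5, 12), (6, 3), (6, 4), (6, 6), (6, 9), (6, 11), (6, 12), (7, 3), (7, 4), (7, 6), (7, 9), (7, 11), (7, 12)]
Unfold 4 (reflect across h@4): 48 holes -> [(0, 3), (0, 4), (0, 6), (0, 9), (0, 11), (0, 12), (1, 3), (1, 4), (1, 6), (1, 9), (1, 11), (1, 12), (2, 3), (2, 4), (2, 6), (2, 9), (2, 11), (2, 12), (3, 3), (3, 4), (3, 6), (3, 9), (3, 11), (3, 12), (4, 3), (4, 4), (4, 6), (4, 9), (4, 11), (4, 12), (5, 3), (5, 4), (5, 6), (5, 9), (5, 11), (5, 12), (6, 3), (6, 4), (6, 6), (6, 9), (6, 11), (6, 12), (7, 3), (7, 4), (7, 6), (7, 9), (7, 11), (7, 12)]

Answer: ...OO.O..O.OO...
...OO.O..O.OO...
...OO.O..O.OO...
...OO.O..O.OO...
...OO.O..O.OO...
...OO.O..O.OO...
...OO.O..O.OO...
...OO.O..O.OO...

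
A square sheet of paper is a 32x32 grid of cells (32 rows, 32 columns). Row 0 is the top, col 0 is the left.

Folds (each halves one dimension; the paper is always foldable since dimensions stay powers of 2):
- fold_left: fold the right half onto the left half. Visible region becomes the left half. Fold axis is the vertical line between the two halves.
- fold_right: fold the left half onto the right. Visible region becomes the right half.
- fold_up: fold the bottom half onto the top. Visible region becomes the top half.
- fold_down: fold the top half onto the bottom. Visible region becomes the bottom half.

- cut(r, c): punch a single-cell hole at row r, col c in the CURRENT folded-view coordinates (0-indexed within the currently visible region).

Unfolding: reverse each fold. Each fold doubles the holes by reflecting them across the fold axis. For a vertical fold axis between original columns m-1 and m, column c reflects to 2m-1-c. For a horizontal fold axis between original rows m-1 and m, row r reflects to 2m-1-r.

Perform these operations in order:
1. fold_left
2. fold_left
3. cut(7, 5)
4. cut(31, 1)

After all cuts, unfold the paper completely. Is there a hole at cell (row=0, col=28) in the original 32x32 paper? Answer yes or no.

Answer: no

Derivation:
Op 1 fold_left: fold axis v@16; visible region now rows[0,32) x cols[0,16) = 32x16
Op 2 fold_left: fold axis v@8; visible region now rows[0,32) x cols[0,8) = 32x8
Op 3 cut(7, 5): punch at orig (7,5); cuts so far [(7, 5)]; region rows[0,32) x cols[0,8) = 32x8
Op 4 cut(31, 1): punch at orig (31,1); cuts so far [(7, 5), (31, 1)]; region rows[0,32) x cols[0,8) = 32x8
Unfold 1 (reflect across v@8): 4 holes -> [(7, 5), (7, 10), (31, 1), (31, 14)]
Unfold 2 (reflect across v@16): 8 holes -> [(7, 5), (7, 10), (7, 21), (7, 26), (31, 1), (31, 14), (31, 17), (31, 30)]
Holes: [(7, 5), (7, 10), (7, 21), (7, 26), (31, 1), (31, 14), (31, 17), (31, 30)]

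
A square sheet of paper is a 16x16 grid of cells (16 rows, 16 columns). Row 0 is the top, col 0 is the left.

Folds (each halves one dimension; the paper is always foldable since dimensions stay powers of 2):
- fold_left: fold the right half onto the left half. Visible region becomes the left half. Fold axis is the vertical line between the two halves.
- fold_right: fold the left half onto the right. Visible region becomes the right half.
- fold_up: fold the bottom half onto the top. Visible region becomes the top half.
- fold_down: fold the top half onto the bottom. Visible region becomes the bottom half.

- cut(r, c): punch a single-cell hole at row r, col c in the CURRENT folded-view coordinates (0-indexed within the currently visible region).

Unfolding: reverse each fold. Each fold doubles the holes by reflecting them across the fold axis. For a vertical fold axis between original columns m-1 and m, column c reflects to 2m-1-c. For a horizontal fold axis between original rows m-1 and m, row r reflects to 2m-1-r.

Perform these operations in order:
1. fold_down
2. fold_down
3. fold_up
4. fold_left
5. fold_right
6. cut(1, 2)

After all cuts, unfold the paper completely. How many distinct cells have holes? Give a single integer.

Op 1 fold_down: fold axis h@8; visible region now rows[8,16) x cols[0,16) = 8x16
Op 2 fold_down: fold axis h@12; visible region now rows[12,16) x cols[0,16) = 4x16
Op 3 fold_up: fold axis h@14; visible region now rows[12,14) x cols[0,16) = 2x16
Op 4 fold_left: fold axis v@8; visible region now rows[12,14) x cols[0,8) = 2x8
Op 5 fold_right: fold axis v@4; visible region now rows[12,14) x cols[4,8) = 2x4
Op 6 cut(1, 2): punch at orig (13,6); cuts so far [(13, 6)]; region rows[12,14) x cols[4,8) = 2x4
Unfold 1 (reflect across v@4): 2 holes -> [(13, 1), (13, 6)]
Unfold 2 (reflect across v@8): 4 holes -> [(13, 1), (13, 6), (13, 9), (13, 14)]
Unfold 3 (reflect across h@14): 8 holes -> [(13, 1), (13, 6), (13, 9), (13, 14), (14, 1), (14, 6), (14, 9), (14, 14)]
Unfold 4 (reflect across h@12): 16 holes -> [(9, 1), (9, 6), (9, 9), (9, 14), (10, 1), (10, 6), (10, 9), (10, 14), (13, 1), (13, 6), (13, 9), (13, 14), (14, 1), (14, 6), (14, 9), (14, 14)]
Unfold 5 (reflect across h@8): 32 holes -> [(1, 1), (1, 6), (1, 9), (1, 14), (2, 1), (2, 6), (2, 9), (2, 14), (5, 1), (5, 6), (5, 9), (5, 14), (6, 1), (6, 6), (6, 9), (6, 14), (9, 1), (9, 6), (9, 9), (9, 14), (10, 1), (10, 6), (10, 9), (10, 14), (13, 1), (13, 6), (13, 9), (13, 14), (14, 1), (14, 6), (14, 9), (14, 14)]

Answer: 32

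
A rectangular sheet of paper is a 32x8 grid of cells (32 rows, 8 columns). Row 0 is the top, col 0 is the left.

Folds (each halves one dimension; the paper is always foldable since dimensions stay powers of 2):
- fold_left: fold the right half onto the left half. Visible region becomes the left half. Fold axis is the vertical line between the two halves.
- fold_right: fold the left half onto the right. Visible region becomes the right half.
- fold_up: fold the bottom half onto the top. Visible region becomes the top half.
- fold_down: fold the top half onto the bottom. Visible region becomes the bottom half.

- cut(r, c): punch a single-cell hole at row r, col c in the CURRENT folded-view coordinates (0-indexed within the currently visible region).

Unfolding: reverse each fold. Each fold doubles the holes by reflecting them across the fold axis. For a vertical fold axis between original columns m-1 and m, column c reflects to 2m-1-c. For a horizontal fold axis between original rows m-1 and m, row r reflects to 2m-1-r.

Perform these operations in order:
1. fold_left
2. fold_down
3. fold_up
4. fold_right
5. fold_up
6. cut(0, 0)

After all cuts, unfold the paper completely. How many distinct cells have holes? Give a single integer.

Op 1 fold_left: fold axis v@4; visible region now rows[0,32) x cols[0,4) = 32x4
Op 2 fold_down: fold axis h@16; visible region now rows[16,32) x cols[0,4) = 16x4
Op 3 fold_up: fold axis h@24; visible region now rows[16,24) x cols[0,4) = 8x4
Op 4 fold_right: fold axis v@2; visible region now rows[16,24) x cols[2,4) = 8x2
Op 5 fold_up: fold axis h@20; visible region now rows[16,20) x cols[2,4) = 4x2
Op 6 cut(0, 0): punch at orig (16,2); cuts so far [(16, 2)]; region rows[16,20) x cols[2,4) = 4x2
Unfold 1 (reflect across h@20): 2 holes -> [(16, 2), (23, 2)]
Unfold 2 (reflect across v@2): 4 holes -> [(16, 1), (16, 2), (23, 1), (23, 2)]
Unfold 3 (reflect across h@24): 8 holes -> [(16, 1), (16, 2), (23, 1), (23, 2), (24, 1), (24, 2), (31, 1), (31, 2)]
Unfold 4 (reflect across h@16): 16 holes -> [(0, 1), (0, 2), (7, 1), (7, 2), (8, 1), (8, 2), (15, 1), (15, 2), (16, 1), (16, 2), (23, 1), (23, 2), (24, 1), (24, 2), (31, 1), (31, 2)]
Unfold 5 (reflect across v@4): 32 holes -> [(0, 1), (0, 2), (0, 5), (0, 6), (7, 1), (7, 2), (7, 5), (7, 6), (8, 1), (8, 2), (8, 5), (8, 6), (15, 1), (15, 2), (15, 5), (15, 6), (16, 1), (16, 2), (16, 5), (16, 6), (23, 1), (23, 2), (23, 5), (23, 6), (24, 1), (24, 2), (24, 5), (24, 6), (31, 1), (31, 2), (31, 5), (31, 6)]

Answer: 32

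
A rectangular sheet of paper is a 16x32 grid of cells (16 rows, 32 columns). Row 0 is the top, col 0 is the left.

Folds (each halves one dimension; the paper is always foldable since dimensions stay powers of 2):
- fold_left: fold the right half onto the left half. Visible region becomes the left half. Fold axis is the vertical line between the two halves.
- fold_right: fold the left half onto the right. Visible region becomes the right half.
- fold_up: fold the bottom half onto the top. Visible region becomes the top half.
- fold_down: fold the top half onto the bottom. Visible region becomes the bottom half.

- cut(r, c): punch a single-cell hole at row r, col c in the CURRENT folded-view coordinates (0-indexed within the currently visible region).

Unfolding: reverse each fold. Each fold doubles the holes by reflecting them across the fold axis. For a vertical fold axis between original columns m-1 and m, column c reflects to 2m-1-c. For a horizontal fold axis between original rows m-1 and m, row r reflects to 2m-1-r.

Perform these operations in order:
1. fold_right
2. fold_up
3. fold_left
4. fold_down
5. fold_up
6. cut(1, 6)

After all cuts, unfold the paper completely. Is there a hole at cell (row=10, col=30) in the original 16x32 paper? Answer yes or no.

Answer: no

Derivation:
Op 1 fold_right: fold axis v@16; visible region now rows[0,16) x cols[16,32) = 16x16
Op 2 fold_up: fold axis h@8; visible region now rows[0,8) x cols[16,32) = 8x16
Op 3 fold_left: fold axis v@24; visible region now rows[0,8) x cols[16,24) = 8x8
Op 4 fold_down: fold axis h@4; visible region now rows[4,8) x cols[16,24) = 4x8
Op 5 fold_up: fold axis h@6; visible region now rows[4,6) x cols[16,24) = 2x8
Op 6 cut(1, 6): punch at orig (5,22); cuts so far [(5, 22)]; region rows[4,6) x cols[16,24) = 2x8
Unfold 1 (reflect across h@6): 2 holes -> [(5, 22), (6, 22)]
Unfold 2 (reflect across h@4): 4 holes -> [(1, 22), (2, 22), (5, 22), (6, 22)]
Unfold 3 (reflect across v@24): 8 holes -> [(1, 22), (1, 25), (2, 22), (2, 25), (5, 22), (5, 25), (6, 22), (6, 25)]
Unfold 4 (reflect across h@8): 16 holes -> [(1, 22), (1, 25), (2, 22), (2, 25), (5, 22), (5, 25), (6, 22), (6, 25), (9, 22), (9, 25), (10, 22), (10, 25), (13, 22), (13, 25), (14, 22), (14, 25)]
Unfold 5 (reflect across v@16): 32 holes -> [(1, 6), (1, 9), (1, 22), (1, 25), (2, 6), (2, 9), (2, 22), (2, 25), (5, 6), (5, 9), (5, 22), (5, 25), (6, 6), (6, 9), (6, 22), (6, 25), (9, 6), (9, 9), (9, 22), (9, 25), (10, 6), (10, 9), (10, 22), (10, 25), (13, 6), (13, 9), (13, 22), (13, 25), (14, 6), (14, 9), (14, 22), (14, 25)]
Holes: [(1, 6), (1, 9), (1, 22), (1, 25), (2, 6), (2, 9), (2, 22), (2, 25), (5, 6), (5, 9), (5, 22), (5, 25), (6, 6), (6, 9), (6, 22), (6, 25), (9, 6), (9, 9), (9, 22), (9, 25), (10, 6), (10, 9), (10, 22), (10, 25), (13, 6), (13, 9), (13, 22), (13, 25), (14, 6), (14, 9), (14, 22), (14, 25)]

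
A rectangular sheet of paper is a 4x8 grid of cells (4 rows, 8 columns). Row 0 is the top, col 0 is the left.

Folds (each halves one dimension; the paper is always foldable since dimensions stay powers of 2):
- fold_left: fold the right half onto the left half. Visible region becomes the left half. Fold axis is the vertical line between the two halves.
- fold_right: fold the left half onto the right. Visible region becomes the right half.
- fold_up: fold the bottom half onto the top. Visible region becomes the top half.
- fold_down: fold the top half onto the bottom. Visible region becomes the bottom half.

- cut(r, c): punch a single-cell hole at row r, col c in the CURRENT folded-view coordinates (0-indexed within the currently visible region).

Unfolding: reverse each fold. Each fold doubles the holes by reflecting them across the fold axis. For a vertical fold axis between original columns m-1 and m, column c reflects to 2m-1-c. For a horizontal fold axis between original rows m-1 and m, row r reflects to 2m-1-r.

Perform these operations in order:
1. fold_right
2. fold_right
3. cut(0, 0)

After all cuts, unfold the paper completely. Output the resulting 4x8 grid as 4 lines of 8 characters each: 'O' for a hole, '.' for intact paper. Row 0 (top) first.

Answer: .OO..OO.
........
........
........

Derivation:
Op 1 fold_right: fold axis v@4; visible region now rows[0,4) x cols[4,8) = 4x4
Op 2 fold_right: fold axis v@6; visible region now rows[0,4) x cols[6,8) = 4x2
Op 3 cut(0, 0): punch at orig (0,6); cuts so far [(0, 6)]; region rows[0,4) x cols[6,8) = 4x2
Unfold 1 (reflect across v@6): 2 holes -> [(0, 5), (0, 6)]
Unfold 2 (reflect across v@4): 4 holes -> [(0, 1), (0, 2), (0, 5), (0, 6)]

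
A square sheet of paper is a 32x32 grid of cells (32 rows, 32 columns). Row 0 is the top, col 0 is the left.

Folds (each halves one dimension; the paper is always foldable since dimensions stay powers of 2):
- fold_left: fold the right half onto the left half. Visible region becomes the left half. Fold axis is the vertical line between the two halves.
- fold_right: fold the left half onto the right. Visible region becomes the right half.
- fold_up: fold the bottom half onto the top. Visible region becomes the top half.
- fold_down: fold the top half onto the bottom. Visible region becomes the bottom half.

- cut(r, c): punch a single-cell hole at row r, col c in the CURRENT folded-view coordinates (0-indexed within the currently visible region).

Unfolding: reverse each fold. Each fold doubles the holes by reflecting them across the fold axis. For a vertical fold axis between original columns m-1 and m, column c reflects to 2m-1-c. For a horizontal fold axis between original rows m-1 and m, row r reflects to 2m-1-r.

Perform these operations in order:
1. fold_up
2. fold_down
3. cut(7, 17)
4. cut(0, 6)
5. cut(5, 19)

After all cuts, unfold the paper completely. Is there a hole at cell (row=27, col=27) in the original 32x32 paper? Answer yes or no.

Answer: no

Derivation:
Op 1 fold_up: fold axis h@16; visible region now rows[0,16) x cols[0,32) = 16x32
Op 2 fold_down: fold axis h@8; visible region now rows[8,16) x cols[0,32) = 8x32
Op 3 cut(7, 17): punch at orig (15,17); cuts so far [(15, 17)]; region rows[8,16) x cols[0,32) = 8x32
Op 4 cut(0, 6): punch at orig (8,6); cuts so far [(8, 6), (15, 17)]; region rows[8,16) x cols[0,32) = 8x32
Op 5 cut(5, 19): punch at orig (13,19); cuts so far [(8, 6), (13, 19), (15, 17)]; region rows[8,16) x cols[0,32) = 8x32
Unfold 1 (reflect across h@8): 6 holes -> [(0, 17), (2, 19), (7, 6), (8, 6), (13, 19), (15, 17)]
Unfold 2 (reflect across h@16): 12 holes -> [(0, 17), (2, 19), (7, 6), (8, 6), (13, 19), (15, 17), (16, 17), (18, 19), (23, 6), (24, 6), (29, 19), (31, 17)]
Holes: [(0, 17), (2, 19), (7, 6), (8, 6), (13, 19), (15, 17), (16, 17), (18, 19), (23, 6), (24, 6), (29, 19), (31, 17)]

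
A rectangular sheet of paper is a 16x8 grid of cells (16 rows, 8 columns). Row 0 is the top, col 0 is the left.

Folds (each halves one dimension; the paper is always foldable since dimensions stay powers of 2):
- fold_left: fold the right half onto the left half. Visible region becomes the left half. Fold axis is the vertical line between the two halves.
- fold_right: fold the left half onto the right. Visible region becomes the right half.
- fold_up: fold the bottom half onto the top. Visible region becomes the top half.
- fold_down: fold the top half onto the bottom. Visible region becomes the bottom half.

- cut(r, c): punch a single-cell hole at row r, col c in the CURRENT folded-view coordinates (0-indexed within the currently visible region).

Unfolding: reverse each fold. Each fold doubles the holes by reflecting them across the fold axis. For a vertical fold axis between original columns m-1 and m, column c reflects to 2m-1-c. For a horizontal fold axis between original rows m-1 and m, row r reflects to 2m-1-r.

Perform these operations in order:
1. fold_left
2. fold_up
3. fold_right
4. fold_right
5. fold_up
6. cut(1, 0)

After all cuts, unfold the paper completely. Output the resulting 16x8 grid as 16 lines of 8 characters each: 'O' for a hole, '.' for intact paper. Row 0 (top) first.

Answer: ........
OOOOOOOO
........
........
........
........
OOOOOOOO
........
........
OOOOOOOO
........
........
........
........
OOOOOOOO
........

Derivation:
Op 1 fold_left: fold axis v@4; visible region now rows[0,16) x cols[0,4) = 16x4
Op 2 fold_up: fold axis h@8; visible region now rows[0,8) x cols[0,4) = 8x4
Op 3 fold_right: fold axis v@2; visible region now rows[0,8) x cols[2,4) = 8x2
Op 4 fold_right: fold axis v@3; visible region now rows[0,8) x cols[3,4) = 8x1
Op 5 fold_up: fold axis h@4; visible region now rows[0,4) x cols[3,4) = 4x1
Op 6 cut(1, 0): punch at orig (1,3); cuts so far [(1, 3)]; region rows[0,4) x cols[3,4) = 4x1
Unfold 1 (reflect across h@4): 2 holes -> [(1, 3), (6, 3)]
Unfold 2 (reflect across v@3): 4 holes -> [(1, 2), (1, 3), (6, 2), (6, 3)]
Unfold 3 (reflect across v@2): 8 holes -> [(1, 0), (1, 1), (1, 2), (1, 3), (6, 0), (6, 1), (6, 2), (6, 3)]
Unfold 4 (reflect across h@8): 16 holes -> [(1, 0), (1, 1), (1, 2), (1, 3), (6, 0), (6, 1), (6, 2), (6, 3), (9, 0), (9, 1), (9, 2), (9, 3), (14, 0), (14, 1), (14, 2), (14, 3)]
Unfold 5 (reflect across v@4): 32 holes -> [(1, 0), (1, 1), (1, 2), (1, 3), (1, 4), (1, 5), (1, 6), (1, 7), (6, 0), (6, 1), (6, 2), (6, 3), (6, 4), (6, 5), (6, 6), (6, 7), (9, 0), (9, 1), (9, 2), (9, 3), (9, 4), (9, 5), (9, 6), (9, 7), (14, 0), (14, 1), (14, 2), (14, 3), (14, 4), (14, 5), (14, 6), (14, 7)]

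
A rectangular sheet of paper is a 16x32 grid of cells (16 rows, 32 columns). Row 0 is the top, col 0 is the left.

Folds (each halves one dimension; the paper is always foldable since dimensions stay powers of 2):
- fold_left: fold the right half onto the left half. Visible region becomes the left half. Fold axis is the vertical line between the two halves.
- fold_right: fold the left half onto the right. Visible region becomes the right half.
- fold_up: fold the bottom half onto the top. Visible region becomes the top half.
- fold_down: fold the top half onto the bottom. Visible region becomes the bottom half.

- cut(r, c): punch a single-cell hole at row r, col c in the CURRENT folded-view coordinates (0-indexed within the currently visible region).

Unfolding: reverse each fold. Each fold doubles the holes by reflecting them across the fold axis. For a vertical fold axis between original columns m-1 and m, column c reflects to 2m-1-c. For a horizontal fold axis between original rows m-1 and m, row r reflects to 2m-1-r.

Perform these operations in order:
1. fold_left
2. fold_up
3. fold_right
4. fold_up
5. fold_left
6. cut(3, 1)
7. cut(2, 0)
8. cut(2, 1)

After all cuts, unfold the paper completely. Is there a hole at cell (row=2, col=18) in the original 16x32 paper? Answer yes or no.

Answer: no

Derivation:
Op 1 fold_left: fold axis v@16; visible region now rows[0,16) x cols[0,16) = 16x16
Op 2 fold_up: fold axis h@8; visible region now rows[0,8) x cols[0,16) = 8x16
Op 3 fold_right: fold axis v@8; visible region now rows[0,8) x cols[8,16) = 8x8
Op 4 fold_up: fold axis h@4; visible region now rows[0,4) x cols[8,16) = 4x8
Op 5 fold_left: fold axis v@12; visible region now rows[0,4) x cols[8,12) = 4x4
Op 6 cut(3, 1): punch at orig (3,9); cuts so far [(3, 9)]; region rows[0,4) x cols[8,12) = 4x4
Op 7 cut(2, 0): punch at orig (2,8); cuts so far [(2, 8), (3, 9)]; region rows[0,4) x cols[8,12) = 4x4
Op 8 cut(2, 1): punch at orig (2,9); cuts so far [(2, 8), (2, 9), (3, 9)]; region rows[0,4) x cols[8,12) = 4x4
Unfold 1 (reflect across v@12): 6 holes -> [(2, 8), (2, 9), (2, 14), (2, 15), (3, 9), (3, 14)]
Unfold 2 (reflect across h@4): 12 holes -> [(2, 8), (2, 9), (2, 14), (2, 15), (3, 9), (3, 14), (4, 9), (4, 14), (5, 8), (5, 9), (5, 14), (5, 15)]
Unfold 3 (reflect across v@8): 24 holes -> [(2, 0), (2, 1), (2, 6), (2, 7), (2, 8), (2, 9), (2, 14), (2, 15), (3, 1), (3, 6), (3, 9), (3, 14), (4, 1), (4, 6), (4, 9), (4, 14), (5, 0), (5, 1), (5, 6), (5, 7), (5, 8), (5, 9), (5, 14), (5, 15)]
Unfold 4 (reflect across h@8): 48 holes -> [(2, 0), (2, 1), (2, 6), (2, 7), (2, 8), (2, 9), (2, 14), (2, 15), (3, 1), (3, 6), (3, 9), (3, 14), (4, 1), (4, 6), (4, 9), (4, 14), (5, 0), (5, 1), (5, 6), (5, 7), (5, 8), (5, 9), (5, 14), (5, 15), (10, 0), (10, 1), (10, 6), (10, 7), (10, 8), (10, 9), (10, 14), (10, 15), (11, 1), (11, 6), (11, 9), (11, 14), (12, 1), (12, 6), (12, 9), (12, 14), (13, 0), (13, 1), (13, 6), (13, 7), (13, 8), (13, 9), (13, 14), (13, 15)]
Unfold 5 (reflect across v@16): 96 holes -> [(2, 0), (2, 1), (2, 6), (2, 7), (2, 8), (2, 9), (2, 14), (2, 15), (2, 16), (2, 17), (2, 22), (2, 23), (2, 24), (2, 25), (2, 30), (2, 31), (3, 1), (3, 6), (3, 9), (3, 14), (3, 17), (3, 22), (3, 25), (3, 30), (4, 1), (4, 6), (4, 9), (4, 14), (4, 17), (4, 22), (4, 25), (4, 30), (5, 0), (5, 1), (5, 6), (5, 7), (5, 8), (5, 9), (5, 14), (5, 15), (5, 16), (5, 17), (5, 22), (5, 23), (5, 24), (5, 25), (5, 30), (5, 31), (10, 0), (10, 1), (10, 6), (10, 7), (10, 8), (10, 9), (10, 14), (10, 15), (10, 16), (10, 17), (10, 22), (10, 23), (10, 24), (10, 25), (10, 30), (10, 31), (11, 1), (11, 6), (11, 9), (11, 14), (11, 17), (11, 22), (11, 25), (11, 30), (12, 1), (12, 6), (12, 9), (12, 14), (12, 17), (12, 22), (12, 25), (12, 30), (13, 0), (13, 1), (13, 6), (13, 7), (13, 8), (13, 9), (13, 14), (13, 15), (13, 16), (13, 17), (13, 22), (13, 23), (13, 24), (13, 25), (13, 30), (13, 31)]
Holes: [(2, 0), (2, 1), (2, 6), (2, 7), (2, 8), (2, 9), (2, 14), (2, 15), (2, 16), (2, 17), (2, 22), (2, 23), (2, 24), (2, 25), (2, 30), (2, 31), (3, 1), (3, 6), (3, 9), (3, 14), (3, 17), (3, 22), (3, 25), (3, 30), (4, 1), (4, 6), (4, 9), (4, 14), (4, 17), (4, 22), (4, 25), (4, 30), (5, 0), (5, 1), (5, 6), (5, 7), (5, 8), (5, 9), (5, 14), (5, 15), (5, 16), (5, 17), (5, 22), (5, 23), (5, 24), (5, 25), (5, 30), (5, 31), (10, 0), (10, 1), (10, 6), (10, 7), (10, 8), (10, 9), (10, 14), (10, 15), (10, 16), (10, 17), (10, 22), (10, 23), (10, 24), (10, 25), (10, 30), (10, 31), (11, 1), (11, 6), (11, 9), (11, 14), (11, 17), (11, 22), (11, 25), (11, 30), (12, 1), (12, 6), (12, 9), (12, 14), (12, 17), (12, 22), (12, 25), (12, 30), (13, 0), (13, 1), (13, 6), (13, 7), (13, 8), (13, 9), (13, 14), (13, 15), (13, 16), (13, 17), (13, 22), (13, 23), (13, 24), (13, 25), (13, 30), (13, 31)]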